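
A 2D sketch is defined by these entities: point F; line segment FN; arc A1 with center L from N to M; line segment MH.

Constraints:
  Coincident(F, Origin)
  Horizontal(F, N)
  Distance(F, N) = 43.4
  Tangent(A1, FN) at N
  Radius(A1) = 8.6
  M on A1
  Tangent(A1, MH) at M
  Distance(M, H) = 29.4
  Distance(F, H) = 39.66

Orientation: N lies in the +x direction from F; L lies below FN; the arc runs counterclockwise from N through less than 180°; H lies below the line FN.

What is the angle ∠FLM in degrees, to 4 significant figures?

12.91°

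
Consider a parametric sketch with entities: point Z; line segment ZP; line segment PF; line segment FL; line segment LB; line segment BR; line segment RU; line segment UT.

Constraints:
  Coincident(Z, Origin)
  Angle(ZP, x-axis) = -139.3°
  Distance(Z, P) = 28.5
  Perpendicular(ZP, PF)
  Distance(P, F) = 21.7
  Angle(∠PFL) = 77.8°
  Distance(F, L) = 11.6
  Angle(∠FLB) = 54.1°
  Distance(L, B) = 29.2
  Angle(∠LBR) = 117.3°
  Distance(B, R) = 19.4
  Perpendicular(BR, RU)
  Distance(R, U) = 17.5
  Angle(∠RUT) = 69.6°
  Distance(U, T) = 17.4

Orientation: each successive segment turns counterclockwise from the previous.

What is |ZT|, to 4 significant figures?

39.45

The perpendicularity gives RU at right angles to BR, so RU runs at -28.50°; with |RU| = 17.5, U = (-23.53, -50.57). ∠RUT = 69.6° gives UT at 81.90° from the x-axis; with |UT| = 17.4, T = (-21.08, -33.35). Then |ZT| = |T − Z| = 39.45.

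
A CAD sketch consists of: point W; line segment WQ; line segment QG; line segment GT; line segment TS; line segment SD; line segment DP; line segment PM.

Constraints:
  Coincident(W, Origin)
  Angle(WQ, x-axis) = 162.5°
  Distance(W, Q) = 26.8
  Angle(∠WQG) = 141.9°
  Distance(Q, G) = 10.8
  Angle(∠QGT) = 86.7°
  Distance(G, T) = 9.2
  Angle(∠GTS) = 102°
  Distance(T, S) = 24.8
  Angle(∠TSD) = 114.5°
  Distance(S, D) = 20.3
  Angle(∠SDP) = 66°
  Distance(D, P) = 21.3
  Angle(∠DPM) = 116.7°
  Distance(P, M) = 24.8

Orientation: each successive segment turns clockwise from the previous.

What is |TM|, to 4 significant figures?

3.449

W is at the origin; WQ runs at 162.5° with length 26.8, so Q = (-25.56, 8.059). ∠WQG = 141.9° gives QG at 124.4° from the x-axis; with |QG| = 10.8, G = (-31.66, 16.97). ∠QGT = 86.7° gives GT at 31.10° from the x-axis; with |GT| = 9.2, T = (-23.78, 21.72). ∠GTS = 102.0° gives TS at -46.90° from the x-axis; with |TS| = 24.8, S = (-6.838, 3.614). ∠TSD = 114.5° gives SD at -112.4° from the x-axis; with |SD| = 20.3, D = (-14.57, -15.15). ∠SDP = 66.0° gives DP at 133.6° from the x-axis; with |DP| = 21.3, P = (-29.26, 0.2708). ∠DPM = 116.7° gives PM at 70.30° from the x-axis; with |PM| = 24.8, M = (-20.90, 23.62). Then |TM| = |M − T| = 3.449.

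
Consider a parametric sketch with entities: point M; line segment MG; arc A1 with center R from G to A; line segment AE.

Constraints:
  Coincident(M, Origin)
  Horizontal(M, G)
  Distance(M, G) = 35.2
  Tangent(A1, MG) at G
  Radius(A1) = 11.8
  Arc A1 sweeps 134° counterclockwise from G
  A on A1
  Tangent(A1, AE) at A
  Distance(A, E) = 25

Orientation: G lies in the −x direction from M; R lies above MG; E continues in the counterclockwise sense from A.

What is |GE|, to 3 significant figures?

39.0

M is at the origin; MG is horizontal with |MG| = 35.2 and G on the −x side, so G = (-35.2, 0.00). The tangent condition forces RG to be normal to MG, so R = G + (0, 11.8) = (-35.2, 11.8). On A1, G sits at bearing -90° from R; a 134° counterclockwise sweep puts A at bearing 44°, so A = R + 11.8·(cos 44°, sin 44°) = (-26.7, 20.0). The tangent condition forces RA to be normal to AE, so AE runs along (−sin 44°, cos 44°); with |AE| = 25.0, E = (-44.1, 38.0). Then |GE| = |E − G| = 39.0.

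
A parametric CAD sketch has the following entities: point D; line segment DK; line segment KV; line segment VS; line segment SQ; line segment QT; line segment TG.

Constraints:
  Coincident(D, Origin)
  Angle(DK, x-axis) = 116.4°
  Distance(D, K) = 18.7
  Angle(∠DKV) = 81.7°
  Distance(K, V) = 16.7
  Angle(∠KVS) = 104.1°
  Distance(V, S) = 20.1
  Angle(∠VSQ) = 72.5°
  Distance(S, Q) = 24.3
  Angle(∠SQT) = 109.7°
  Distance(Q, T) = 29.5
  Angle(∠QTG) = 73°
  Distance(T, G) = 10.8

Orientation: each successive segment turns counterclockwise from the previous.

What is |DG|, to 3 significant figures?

28.8

∠SQT = 109.7° gives QT at 108° from the x-axis; with |QT| = 29.5, T = (-5.16, 31.4). ∠QTG = 73.0° gives TG at -145° from the x-axis; with |TG| = 10.8, G = (-14.0, 25.2). Then |DG| = |G − D| = 28.8.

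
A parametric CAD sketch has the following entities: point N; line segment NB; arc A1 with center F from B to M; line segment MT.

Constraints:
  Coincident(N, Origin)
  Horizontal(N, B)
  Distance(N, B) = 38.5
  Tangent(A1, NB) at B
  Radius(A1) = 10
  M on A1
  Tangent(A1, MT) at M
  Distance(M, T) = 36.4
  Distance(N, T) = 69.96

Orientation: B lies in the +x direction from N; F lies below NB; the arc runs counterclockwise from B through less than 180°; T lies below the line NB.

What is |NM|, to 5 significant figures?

34.899

Checks: ∠(FB, BN) = 90.00° ✓; |FM| = 10.00 ✓; ∠(FM, MT) = 90.00° ✓; |MT| = 36.40 ✓; |NT| = 69.96 ✓.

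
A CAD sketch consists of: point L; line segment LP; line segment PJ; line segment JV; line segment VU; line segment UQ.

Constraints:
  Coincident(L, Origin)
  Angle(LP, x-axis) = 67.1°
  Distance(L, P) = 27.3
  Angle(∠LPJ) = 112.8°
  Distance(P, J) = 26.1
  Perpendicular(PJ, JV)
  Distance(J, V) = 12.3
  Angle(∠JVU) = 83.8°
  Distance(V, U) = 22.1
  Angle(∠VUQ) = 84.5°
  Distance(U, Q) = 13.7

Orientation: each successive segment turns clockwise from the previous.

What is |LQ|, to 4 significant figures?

33.58

∠JVU = 83.8° gives VU at 173.7° from the x-axis; with |VU| = 22.1, U = (14.74, 15.23). ∠VUQ = 84.5° gives UQ at 78.20° from the x-axis; with |UQ| = 13.7, Q = (17.54, 28.64). Then |LQ| = |Q − L| = 33.58.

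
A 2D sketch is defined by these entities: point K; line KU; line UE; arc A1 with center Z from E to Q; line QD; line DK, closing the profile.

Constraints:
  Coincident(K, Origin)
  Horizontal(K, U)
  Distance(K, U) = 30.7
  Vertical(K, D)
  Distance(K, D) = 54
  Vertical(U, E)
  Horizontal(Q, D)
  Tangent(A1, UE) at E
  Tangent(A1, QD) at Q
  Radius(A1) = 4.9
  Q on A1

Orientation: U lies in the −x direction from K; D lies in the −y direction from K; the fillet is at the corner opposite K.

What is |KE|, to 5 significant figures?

57.908

The virtual corner opposite K is at (-30.700, -54.000). Since A1 is tangent to UE there, ZE ⟂ UE and A1 meets QD tangentially, so ZQ is at right angles to QD, with radius 4.9, so the center Z sits 4.9 in from both sides at Z = (-25.800, -49.100). That places the tangent points at E = (-30.700, -49.100) on UE and Q = (-25.800, -54.000) on QD. Then |KE| = |E − K| = 57.908.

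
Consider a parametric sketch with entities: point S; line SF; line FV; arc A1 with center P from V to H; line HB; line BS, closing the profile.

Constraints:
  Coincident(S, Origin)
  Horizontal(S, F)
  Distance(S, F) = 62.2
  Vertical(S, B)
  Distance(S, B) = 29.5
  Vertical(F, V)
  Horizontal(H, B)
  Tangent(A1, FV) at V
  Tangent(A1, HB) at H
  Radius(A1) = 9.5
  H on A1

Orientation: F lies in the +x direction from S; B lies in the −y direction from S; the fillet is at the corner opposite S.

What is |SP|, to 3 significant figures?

56.4

S and B share the same x with |SB| = 29.5 and B on the −y side, so B = (0.00, -29.5). The virtual corner opposite S is at (62.2, -29.5). The tangent condition forces PV to be normal to FV and A1 meets HB tangentially, so PH is at right angles to HB, with radius 9.5, so the center P sits 9.5 in from both sides at P = (52.7, -20.0). Then |SP| = |P − S| = 56.4.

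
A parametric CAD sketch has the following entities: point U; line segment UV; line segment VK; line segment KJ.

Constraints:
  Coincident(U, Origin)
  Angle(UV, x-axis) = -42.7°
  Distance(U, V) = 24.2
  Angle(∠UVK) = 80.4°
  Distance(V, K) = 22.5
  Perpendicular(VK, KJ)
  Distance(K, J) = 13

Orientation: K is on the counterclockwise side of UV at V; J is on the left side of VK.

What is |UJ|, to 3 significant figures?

21.4

∠UVK = 80.4°, so VK runs at -42.7° + (180° − 80.4°) = 56.9° from the x-axis; with |VK| = 22.5, K = V + 22.5·(cos 56.9°, sin 56.9°) = (30.1, 2.44). VK ⟂ KJ; with |KJ| = 13.0 on the left of VK, J = K + 13.0·(-0.838, 0.546) = (19.2, 9.54). Then |UJ| = |J − U| = 21.4.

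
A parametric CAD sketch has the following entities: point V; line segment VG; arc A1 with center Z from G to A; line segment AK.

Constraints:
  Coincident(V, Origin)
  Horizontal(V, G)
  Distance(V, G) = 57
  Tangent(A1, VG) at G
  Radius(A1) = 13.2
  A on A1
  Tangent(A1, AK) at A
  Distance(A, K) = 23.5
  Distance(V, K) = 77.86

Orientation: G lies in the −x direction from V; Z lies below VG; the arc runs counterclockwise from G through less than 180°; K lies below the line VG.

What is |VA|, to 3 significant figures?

71.6

V is at the origin; VG is horizontal with |VG| = 57.0 and G on the −x side, so G = (-57.0, 0.00). Since A1 is tangent to VG there, ZG ⟂ VG, so Z = G + (0, -13.2) = (-57.0, -13.2). Since ZA ⟂ AK (tangency), |ZK| = √(13.2² + 23.5²) = 27.0 regardless of where A sits on A1. So K lies on both circle(V, 77.86) and circle(Z, 27.0); the below-VG intersection is K = (-68.1, -37.8). A is the foot of the tangent from K: A = (-70.1, -14.4).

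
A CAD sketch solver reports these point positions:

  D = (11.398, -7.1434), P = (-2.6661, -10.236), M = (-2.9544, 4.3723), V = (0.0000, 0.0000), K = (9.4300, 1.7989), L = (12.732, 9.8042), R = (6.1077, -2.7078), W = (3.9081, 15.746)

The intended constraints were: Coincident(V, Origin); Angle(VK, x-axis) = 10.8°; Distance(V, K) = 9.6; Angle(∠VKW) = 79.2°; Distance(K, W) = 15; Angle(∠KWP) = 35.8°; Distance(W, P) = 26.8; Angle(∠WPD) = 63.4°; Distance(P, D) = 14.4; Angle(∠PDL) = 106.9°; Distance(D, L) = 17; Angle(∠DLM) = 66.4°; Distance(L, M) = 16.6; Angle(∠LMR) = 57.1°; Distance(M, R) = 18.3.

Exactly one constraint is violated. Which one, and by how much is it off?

Distance(M, R) = 18.3 — off by 6.80.

V = (0.00, 0.00) ✓; VK at 10.80° ✓; |VK| = 9.600 ✓; ∠VKW = 79.20° ✓; |KW| = 15.00 ✓; ∠KWP = 35.80° ✓; |WP| = 26.80 ✓; ∠WPD = 63.40° ✓; |PD| = 14.40 ✓; ∠PDL = 106.9° ✓; |DL| = 17.00 ✓; ∠DLM = 66.40° ✓; |LM| = 16.60 ✓; ∠LMR = 57.10° ✓; |MR| = 11.50 ✗.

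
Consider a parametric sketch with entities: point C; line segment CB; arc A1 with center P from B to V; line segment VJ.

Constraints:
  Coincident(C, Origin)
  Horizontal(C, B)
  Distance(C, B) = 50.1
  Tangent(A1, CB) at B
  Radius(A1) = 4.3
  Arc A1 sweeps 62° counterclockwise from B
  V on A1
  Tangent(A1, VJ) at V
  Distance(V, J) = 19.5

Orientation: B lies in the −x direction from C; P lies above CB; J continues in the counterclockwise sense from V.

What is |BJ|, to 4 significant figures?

23.41

C is at the origin; C and B share the same y with |CB| = 50.1 and B on the −x side, so B = (-50.10, 0.000). Since A1 is tangent to CB there, PB ⟂ CB, so P = B + (0, 4.3) = (-50.10, 4.300). On A1, B sits at bearing -90° from P; a 62° counterclockwise sweep puts V at bearing -28°, so V = P + 4.3·(cos -28°, sin -28°) = (-46.30, 2.281). Since A1 is tangent to VJ there, PV ⟂ VJ, so VJ runs along (−sin -28°, cos -28°); with |VJ| = 19.5, J = (-37.15, 19.50). Then |BJ| = |J − B| = 23.41.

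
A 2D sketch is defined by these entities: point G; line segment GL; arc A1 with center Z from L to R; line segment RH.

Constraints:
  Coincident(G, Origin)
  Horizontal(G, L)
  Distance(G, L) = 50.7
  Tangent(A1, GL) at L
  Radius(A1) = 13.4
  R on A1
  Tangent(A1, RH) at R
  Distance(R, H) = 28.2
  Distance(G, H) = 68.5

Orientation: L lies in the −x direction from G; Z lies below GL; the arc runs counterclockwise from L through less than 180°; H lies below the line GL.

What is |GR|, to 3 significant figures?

65.7

Checks: G.y = 0.00, L.y = 0.00 ✓; |ZL| = 13.40 ✓; |ZR| = 13.40 ✓; ∠(ZR, RH) = 90.00° ✓; |RH| = 28.20 ✓; |GH| = 68.50 ✓.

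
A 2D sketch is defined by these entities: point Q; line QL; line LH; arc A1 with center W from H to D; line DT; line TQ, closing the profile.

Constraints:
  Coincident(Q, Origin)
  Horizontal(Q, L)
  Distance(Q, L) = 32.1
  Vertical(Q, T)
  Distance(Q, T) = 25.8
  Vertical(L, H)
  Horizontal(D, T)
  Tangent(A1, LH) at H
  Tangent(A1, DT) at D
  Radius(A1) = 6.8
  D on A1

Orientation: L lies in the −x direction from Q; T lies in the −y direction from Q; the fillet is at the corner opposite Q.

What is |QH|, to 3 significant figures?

37.3

Q is at the origin; QL is horizontal with |QL| = 32.1 and L on the −x side, so L = (-32.1, 0.00). QT is vertical with |QT| = 25.8 and T on the −y side, so T = (0.00, -25.8). The virtual corner opposite Q is at (-32.1, -25.8). Since A1 is tangent to LH there, WH ⟂ LH and A1 meets DT tangentially, so WD is at right angles to DT, with radius 6.8, so the center W sits 6.8 in from both sides at W = (-25.3, -19.0). That places the tangent points at H = (-32.1, -19.0) on LH and D = (-25.3, -25.8) on DT. Then |QH| = |H − Q| = 37.3.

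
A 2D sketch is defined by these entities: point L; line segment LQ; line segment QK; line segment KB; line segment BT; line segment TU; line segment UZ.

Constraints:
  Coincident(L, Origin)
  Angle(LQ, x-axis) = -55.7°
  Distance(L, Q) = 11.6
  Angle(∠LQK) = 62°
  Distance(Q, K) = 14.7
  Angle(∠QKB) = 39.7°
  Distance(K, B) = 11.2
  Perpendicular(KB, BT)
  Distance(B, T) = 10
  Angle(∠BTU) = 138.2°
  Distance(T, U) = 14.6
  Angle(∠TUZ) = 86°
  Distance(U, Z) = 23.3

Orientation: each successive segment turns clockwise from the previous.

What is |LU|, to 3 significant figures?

25.9

L is at the origin; LQ runs at -55.7° with length 11.6, so Q = (6.54, -9.58). ∠LQK = 62.0° gives QK at -174° from the x-axis; with |QK| = 14.7, K = (-8.07, -11.2). ∠QKB = 39.7° gives KB at 46.0° from the x-axis; with |KB| = 11.2, B = (-0.294, -3.14). The perpendicularity gives BT at right angles to KB, so BT runs at -44.0°; with |BT| = 10.0, T = (6.90, -10.1). ∠BTU = 138.2° gives TU at -85.8° from the x-axis; with |TU| = 14.6, U = (7.97, -24.6). Then |LU| = |U − L| = 25.9.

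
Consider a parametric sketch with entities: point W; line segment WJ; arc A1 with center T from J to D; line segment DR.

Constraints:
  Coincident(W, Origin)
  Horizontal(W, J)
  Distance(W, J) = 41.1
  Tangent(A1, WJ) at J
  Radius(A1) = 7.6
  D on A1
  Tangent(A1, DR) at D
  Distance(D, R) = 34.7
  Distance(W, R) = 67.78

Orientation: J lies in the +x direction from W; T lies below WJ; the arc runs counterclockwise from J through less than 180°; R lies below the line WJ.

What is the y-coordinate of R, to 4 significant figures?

-40.58

W is at the origin; W and J share the same y with |WJ| = 41.1 and J on the +x side, so J = (41.10, 0.000). Tangency of A1 to WJ means the radius TJ is perpendicular to WJ, so T = J + (0, -7.6) = (41.10, -7.600). Since TD ⟂ DR (tangency), |TR| = √(7.6² + 34.7²) = 35.52 regardless of where D sits on A1. So R lies on both circle(W, 67.78) and circle(T, 35.52); the below-WJ intersection is R = (54.29, -40.58). D is the foot of the tangent from R: D = (34.81, -11.87).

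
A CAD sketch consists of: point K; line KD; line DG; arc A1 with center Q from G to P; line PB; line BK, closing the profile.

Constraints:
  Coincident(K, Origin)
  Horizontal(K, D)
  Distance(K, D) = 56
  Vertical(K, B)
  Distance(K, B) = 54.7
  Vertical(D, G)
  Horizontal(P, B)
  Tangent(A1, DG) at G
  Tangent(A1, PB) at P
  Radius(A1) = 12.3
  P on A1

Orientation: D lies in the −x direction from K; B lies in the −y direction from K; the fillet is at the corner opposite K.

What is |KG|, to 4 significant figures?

70.24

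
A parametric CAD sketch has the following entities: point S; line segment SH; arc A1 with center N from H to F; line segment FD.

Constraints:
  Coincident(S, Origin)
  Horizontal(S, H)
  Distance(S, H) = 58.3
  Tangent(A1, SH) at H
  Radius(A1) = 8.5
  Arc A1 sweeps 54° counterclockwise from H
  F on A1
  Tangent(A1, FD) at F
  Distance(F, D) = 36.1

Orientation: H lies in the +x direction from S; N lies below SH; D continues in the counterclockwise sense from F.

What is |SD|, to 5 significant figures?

44.522

S is at the origin; S and H share the same y with |SH| = 58.3 and H on the +x side, so H = (58.300, 0.0000). Since A1 is tangent to SH there, NH ⟂ SH, so N = H + (0, -8.5) = (58.300, -8.5000). On A1, H sits at bearing 90° from N; a 54° counterclockwise sweep puts F at bearing 144°, so F = N + 8.5·(cos 144°, sin 144°) = (51.423, -3.5038). A1 meets FD tangentially, so NF is at right angles to FD, so FD runs along (−sin 144°, cos 144°); with |FD| = 36.1, D = (30.204, -32.709). Then |SD| = |D − S| = 44.522.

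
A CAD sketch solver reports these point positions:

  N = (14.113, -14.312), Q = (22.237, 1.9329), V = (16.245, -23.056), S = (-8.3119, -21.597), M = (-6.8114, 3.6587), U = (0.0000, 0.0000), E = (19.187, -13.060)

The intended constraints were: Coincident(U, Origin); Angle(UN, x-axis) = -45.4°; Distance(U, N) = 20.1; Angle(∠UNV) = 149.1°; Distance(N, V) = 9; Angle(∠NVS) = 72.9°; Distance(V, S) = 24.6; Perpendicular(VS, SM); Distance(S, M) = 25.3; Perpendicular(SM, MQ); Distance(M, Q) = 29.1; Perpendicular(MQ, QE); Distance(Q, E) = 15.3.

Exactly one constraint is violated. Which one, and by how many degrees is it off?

Perpendicular(MQ, QE) — off by 8.10°.

U = (0.00, 0.00) ✓; UN at -45.40° ✓; |UN| = 20.10 ✓; ∠UNV = 149.1° ✓; |NV| = 9.000 ✓; ∠NVS = 72.90° ✓; |VS| = 24.60 ✓; ∠(VS, SM) = 90.00° ✓; |SM| = 25.30 ✓; ∠(SM, MQ) = 90.00° ✓; |MQ| = 29.10 ✓; ∠(MQ, QE) = 98.10° ✗; |QE| = 15.30 ✓.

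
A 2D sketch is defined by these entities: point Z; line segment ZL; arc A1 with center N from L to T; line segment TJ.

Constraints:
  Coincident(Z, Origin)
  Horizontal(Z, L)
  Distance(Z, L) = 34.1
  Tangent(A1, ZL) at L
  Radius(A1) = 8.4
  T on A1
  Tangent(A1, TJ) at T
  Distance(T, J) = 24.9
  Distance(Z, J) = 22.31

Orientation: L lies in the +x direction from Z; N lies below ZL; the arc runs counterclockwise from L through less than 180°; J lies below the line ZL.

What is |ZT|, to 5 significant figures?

28.343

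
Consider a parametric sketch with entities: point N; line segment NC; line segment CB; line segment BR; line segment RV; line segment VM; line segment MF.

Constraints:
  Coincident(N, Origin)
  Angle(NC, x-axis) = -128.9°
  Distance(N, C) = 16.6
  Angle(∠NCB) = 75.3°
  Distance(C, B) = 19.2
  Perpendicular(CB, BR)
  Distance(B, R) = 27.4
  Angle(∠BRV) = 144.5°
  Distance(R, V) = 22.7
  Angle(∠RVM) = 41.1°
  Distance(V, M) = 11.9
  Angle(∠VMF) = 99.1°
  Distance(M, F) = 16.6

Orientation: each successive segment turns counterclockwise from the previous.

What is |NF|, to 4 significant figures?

21.64

∠RVM = 41.1° gives VM at -119.8° from the x-axis; with |VM| = 11.9, M = (7.958, 16.14). ∠VMF = 99.1° gives MF at -38.90° from the x-axis; with |MF| = 16.6, F = (20.88, 5.712). Then |NF| = |F − N| = 21.64.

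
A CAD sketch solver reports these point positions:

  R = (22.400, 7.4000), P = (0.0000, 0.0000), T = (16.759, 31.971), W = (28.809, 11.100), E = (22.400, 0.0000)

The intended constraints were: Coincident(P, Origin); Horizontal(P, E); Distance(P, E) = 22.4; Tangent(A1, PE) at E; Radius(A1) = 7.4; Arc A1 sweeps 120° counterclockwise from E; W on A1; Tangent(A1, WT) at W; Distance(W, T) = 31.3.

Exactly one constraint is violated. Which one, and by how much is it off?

Distance(W, T) = 31.3 — off by 7.20.

P = (0.00, 0.00) ✓; P.y = 0.00, E.y = 0.00 ✓; |PE| = 22.40 ✓; ∠(RE, EP) = 90.00° ✓; |RE| = 7.400 ✓; bearing(R→W) − bearing(R→E) = 120.0° ✓; |RW| = 7.400 ✓; ∠(RW, WT) = 90.00° ✓; |WT| = 24.10 ✗.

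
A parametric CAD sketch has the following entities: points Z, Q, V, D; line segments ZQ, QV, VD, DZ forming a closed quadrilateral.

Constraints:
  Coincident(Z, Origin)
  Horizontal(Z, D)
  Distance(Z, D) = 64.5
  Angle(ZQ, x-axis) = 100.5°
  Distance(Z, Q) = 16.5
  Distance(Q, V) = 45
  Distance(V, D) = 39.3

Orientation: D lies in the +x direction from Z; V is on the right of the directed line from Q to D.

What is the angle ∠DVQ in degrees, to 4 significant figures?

110.7°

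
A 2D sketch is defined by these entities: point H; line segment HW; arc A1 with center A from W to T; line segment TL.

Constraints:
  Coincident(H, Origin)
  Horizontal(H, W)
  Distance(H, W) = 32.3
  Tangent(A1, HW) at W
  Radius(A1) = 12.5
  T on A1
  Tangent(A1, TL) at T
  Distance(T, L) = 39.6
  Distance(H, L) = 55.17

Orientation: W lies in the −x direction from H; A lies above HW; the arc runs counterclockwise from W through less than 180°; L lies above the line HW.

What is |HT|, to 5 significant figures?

23.274

H is at the origin; H and W share the same y with |HW| = 32.3 and W on the −x side, so W = (-32.300, 0.0000). Since A1 is tangent to HW there, AW ⟂ HW, so A = W + (0, 12.5) = (-32.300, 12.500). Since AT ⟂ TL (tangency), |AL| = √(12.5² + 39.6²) = 41.526 regardless of where T sits on A1. So L lies on both circle(H, 55.17) and circle(A, 41.526); the above-HW intersection is L = (-18.938, 51.818). T is the foot of the tangent from L: T = (-19.803, 12.227).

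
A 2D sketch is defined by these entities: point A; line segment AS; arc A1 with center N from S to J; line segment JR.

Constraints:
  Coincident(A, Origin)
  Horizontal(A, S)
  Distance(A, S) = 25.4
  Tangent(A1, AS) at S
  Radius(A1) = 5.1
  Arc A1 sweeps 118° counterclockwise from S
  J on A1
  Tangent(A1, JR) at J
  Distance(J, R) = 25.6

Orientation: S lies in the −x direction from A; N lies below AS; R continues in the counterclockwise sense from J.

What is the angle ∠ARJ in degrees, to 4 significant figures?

58.72°

A is at the origin; AS is horizontal with |AS| = 25.4 and S on the −x side, so S = (-25.40, 0.000). A1 meets AS tangentially, so NS is at right angles to AS, so N = S + (0, -5.1) = (-25.40, -5.100). On A1, S sits at bearing 90° from N; a 118° counterclockwise sweep puts J at bearing 208°, so J = N + 5.1·(cos 208°, sin 208°) = (-29.90, -7.494). Tangency of A1 to JR means the radius NJ is perpendicular to JR, so JR runs along (−sin 208°, cos 208°); with |JR| = 25.6, R = (-17.88, -30.10). Then cos ∠ARJ = RA·RJ / (|RA||RJ|), giving 58.72°.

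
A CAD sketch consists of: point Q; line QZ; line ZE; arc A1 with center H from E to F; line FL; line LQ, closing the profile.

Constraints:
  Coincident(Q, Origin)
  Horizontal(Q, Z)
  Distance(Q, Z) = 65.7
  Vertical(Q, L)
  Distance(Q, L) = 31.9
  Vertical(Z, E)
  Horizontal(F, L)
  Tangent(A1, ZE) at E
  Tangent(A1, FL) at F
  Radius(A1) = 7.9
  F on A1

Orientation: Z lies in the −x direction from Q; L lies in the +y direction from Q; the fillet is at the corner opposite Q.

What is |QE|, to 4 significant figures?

69.95

Q is at the origin; QZ is horizontal with |QZ| = 65.7 and Z on the −x side, so Z = (-65.70, 0.000). Q and L share the same x with |QL| = 31.9 and L on the +y side, so L = (0.000, 31.90). The virtual corner opposite Q is at (-65.70, 31.90). The tangent condition forces HE to be normal to ZE and A1 meets FL tangentially, so HF is at right angles to FL, with radius 7.9, so the center H sits 7.9 in from both sides at H = (-57.80, 24.00). That places the tangent points at E = (-65.70, 24.00) on ZE and F = (-57.80, 31.90) on FL. Then |QE| = |E − Q| = 69.95.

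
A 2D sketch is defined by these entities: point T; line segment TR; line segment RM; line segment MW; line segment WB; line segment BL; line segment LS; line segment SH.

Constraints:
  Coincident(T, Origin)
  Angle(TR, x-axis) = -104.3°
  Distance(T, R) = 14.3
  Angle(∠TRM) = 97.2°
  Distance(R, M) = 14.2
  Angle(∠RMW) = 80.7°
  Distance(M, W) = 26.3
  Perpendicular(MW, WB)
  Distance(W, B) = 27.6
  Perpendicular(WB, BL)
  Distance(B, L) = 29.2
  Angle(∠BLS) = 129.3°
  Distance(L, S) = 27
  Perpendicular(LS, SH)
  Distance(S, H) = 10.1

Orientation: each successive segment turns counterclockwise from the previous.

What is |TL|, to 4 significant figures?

24.06

T is at the origin; TR runs at -104.3° with length 14.3, so R = (-3.532, -13.86). ∠TRM = 97.2° gives RM at -21.50° from the x-axis; with |RM| = 14.2, M = (9.680, -19.06). ∠RMW = 80.7° gives MW at 77.80° from the x-axis; with |MW| = 26.3, W = (15.24, 6.645). The perpendicularity gives WB at right angles to MW, so WB runs at 167.8°; with |WB| = 27.6, B = (-11.74, 12.48). WB is perpendicular to BL, so BL runs at -102.2°; with |BL| = 29.2, L = (-17.91, -16.06). Then |TL| = |L − T| = 24.06.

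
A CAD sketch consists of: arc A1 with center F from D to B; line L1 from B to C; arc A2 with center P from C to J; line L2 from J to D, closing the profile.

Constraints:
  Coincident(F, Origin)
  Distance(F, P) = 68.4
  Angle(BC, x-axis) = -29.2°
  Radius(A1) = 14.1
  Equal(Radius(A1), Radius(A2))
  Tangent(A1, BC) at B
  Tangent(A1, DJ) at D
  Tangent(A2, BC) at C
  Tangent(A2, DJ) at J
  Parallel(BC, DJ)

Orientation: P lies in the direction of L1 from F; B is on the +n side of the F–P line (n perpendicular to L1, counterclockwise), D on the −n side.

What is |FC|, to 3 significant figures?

69.8

Tangency of A1 to both parallel lines with radius 14.1 puts B and D at F ± 14.1·n: B = (6.88, 12.3), D = (-6.88, -12.3). Equal radii place C and J the same way about P: C = P + 14.1·n = (66.6, -21.1), J = P − 14.1·n = (52.8, -45.7). Then |FC| = |C − F| = 69.8.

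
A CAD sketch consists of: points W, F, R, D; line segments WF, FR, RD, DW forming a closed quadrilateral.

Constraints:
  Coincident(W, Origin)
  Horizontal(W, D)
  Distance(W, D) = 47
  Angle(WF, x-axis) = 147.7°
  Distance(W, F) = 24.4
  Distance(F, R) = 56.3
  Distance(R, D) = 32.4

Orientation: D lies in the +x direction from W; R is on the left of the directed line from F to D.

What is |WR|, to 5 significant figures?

44.356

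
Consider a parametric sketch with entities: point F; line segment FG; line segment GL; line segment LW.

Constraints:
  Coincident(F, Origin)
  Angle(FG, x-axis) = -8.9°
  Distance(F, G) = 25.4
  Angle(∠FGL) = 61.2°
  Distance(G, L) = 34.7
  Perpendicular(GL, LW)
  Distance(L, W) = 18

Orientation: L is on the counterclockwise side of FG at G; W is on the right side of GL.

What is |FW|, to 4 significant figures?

46.10

∠FGL = 61.2°, so GL runs at -8.9° + (180° − 61.2°) = 109.9° from the x-axis; with |GL| = 34.7, L = G + 34.7·(cos 109.9°, sin 109.9°) = (13.28, 28.70). GL is perpendicular to LW; with |LW| = 18.0 on the right of GL, W = L + 18.0·(0.9403, 0.3404) = (30.21, 34.83). Then |FW| = |W − F| = 46.10.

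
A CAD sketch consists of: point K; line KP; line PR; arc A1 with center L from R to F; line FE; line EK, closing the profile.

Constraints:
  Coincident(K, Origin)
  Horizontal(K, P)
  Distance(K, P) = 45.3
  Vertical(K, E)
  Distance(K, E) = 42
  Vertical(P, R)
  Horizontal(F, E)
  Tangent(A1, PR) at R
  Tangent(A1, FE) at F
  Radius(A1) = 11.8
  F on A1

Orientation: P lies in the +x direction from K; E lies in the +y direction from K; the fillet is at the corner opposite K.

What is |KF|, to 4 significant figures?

53.72

K is at the origin; K and P share the same y with |KP| = 45.3 and P on the +x side, so P = (45.30, 0.000). K and E share the same x with |KE| = 42.0 and E on the +y side, so E = (0.000, 42.00). The virtual corner opposite K is at (45.30, 42.00). Tangency of A1 to PR means the radius LR is perpendicular to PR and the tangent condition forces LF to be normal to FE, with radius 11.8, so the center L sits 11.8 in from both sides at L = (33.50, 30.20). That places the tangent points at R = (45.30, 30.20) on PR and F = (33.50, 42.00) on FE. Then |KF| = |F − K| = 53.72.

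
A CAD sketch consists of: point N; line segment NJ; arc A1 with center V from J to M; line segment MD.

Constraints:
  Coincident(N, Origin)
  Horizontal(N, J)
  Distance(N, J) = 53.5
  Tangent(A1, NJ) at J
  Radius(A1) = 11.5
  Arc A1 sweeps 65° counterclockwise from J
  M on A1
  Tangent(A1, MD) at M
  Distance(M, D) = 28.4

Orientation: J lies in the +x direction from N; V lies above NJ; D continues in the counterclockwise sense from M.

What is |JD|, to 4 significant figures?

39.39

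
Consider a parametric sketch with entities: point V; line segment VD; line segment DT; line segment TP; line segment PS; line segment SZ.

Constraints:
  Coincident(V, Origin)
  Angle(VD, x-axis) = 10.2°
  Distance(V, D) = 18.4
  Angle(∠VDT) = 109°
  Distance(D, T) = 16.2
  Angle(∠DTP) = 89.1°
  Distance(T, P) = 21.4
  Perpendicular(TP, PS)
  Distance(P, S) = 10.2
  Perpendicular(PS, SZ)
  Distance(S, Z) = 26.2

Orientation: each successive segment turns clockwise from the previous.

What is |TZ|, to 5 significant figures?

11.273

TP ⟂ PS, so PS runs at 118.30°; with |PS| = 10.2, S = (2.3346, -12.048). PS ⟂ SZ, so SZ runs at 28.300°; with |SZ| = 26.2, Z = (25.403, 0.37351). Then |TZ| = |Z − T| = 11.273.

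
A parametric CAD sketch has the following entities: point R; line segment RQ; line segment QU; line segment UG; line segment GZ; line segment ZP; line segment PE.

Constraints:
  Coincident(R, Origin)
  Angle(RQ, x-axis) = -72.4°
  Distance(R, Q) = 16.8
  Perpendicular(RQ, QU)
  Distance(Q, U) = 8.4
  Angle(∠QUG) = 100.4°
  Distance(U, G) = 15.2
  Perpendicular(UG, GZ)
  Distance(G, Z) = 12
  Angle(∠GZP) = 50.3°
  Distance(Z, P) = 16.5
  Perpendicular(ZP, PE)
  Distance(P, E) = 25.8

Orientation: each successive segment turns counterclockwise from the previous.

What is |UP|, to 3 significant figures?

2.90

R is at the origin; RQ runs at -72.4° with length 16.8, so Q = (5.08, -16.0). The perpendicularity gives QU at right angles to RQ, so QU runs at 17.6°; with |QU| = 8.4, U = (13.1, -13.5). ∠QUG = 100.4° gives UG at 97.2° from the x-axis; with |UG| = 15.2, G = (11.2, 1.61). The perpendicularity gives GZ at right angles to UG, so GZ runs at -173°; with |GZ| = 12.0, Z = (-0.724, 0.102). ∠GZP = 50.3° gives ZP at -43.1° from the x-axis; with |ZP| = 16.5, P = (11.3, -11.2). Then |UP| = |P − U| = 2.90.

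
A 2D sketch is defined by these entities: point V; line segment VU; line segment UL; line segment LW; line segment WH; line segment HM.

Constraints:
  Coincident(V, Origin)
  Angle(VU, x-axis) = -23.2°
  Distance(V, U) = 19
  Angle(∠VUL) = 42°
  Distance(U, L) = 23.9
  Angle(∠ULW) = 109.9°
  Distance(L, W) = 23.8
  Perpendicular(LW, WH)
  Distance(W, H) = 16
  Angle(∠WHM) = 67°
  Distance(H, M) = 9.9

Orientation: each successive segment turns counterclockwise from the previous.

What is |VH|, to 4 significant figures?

15.38

∠ULW = 109.9° gives LW at -175.1° from the x-axis; with |LW| = 23.8, W = (-16.27, 12.18). LW ⟂ WH, so WH runs at -85.10°; with |WH| = 16.0, H = (-14.91, -3.763). Then |VH| = |H − V| = 15.38.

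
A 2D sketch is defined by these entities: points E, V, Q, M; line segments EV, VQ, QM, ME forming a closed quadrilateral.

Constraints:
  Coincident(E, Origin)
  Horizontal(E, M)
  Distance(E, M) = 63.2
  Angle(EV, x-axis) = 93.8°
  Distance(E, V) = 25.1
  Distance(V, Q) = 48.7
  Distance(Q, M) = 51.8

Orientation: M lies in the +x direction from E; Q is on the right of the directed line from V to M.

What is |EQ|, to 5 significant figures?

25.762

Checks: |VQ| = 48.70 ✓; |QM| = 51.80 ✓.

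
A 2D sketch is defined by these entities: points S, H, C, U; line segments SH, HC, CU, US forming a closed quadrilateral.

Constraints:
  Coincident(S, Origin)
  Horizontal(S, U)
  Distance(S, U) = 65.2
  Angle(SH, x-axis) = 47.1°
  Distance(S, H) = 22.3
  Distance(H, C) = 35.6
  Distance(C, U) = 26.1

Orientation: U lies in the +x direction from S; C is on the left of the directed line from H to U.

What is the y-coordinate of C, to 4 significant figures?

21.50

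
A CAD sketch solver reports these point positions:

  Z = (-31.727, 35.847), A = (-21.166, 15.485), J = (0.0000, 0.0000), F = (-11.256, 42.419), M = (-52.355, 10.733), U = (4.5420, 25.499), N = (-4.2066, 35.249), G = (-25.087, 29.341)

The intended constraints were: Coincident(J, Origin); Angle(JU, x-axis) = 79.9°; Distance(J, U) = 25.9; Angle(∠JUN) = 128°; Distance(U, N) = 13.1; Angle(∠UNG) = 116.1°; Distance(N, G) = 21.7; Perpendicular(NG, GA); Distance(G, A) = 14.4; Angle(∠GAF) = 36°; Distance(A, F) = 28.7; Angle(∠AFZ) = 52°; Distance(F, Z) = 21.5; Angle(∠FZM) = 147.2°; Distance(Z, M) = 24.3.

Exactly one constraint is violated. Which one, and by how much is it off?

Distance(Z, M) = 24.3 — off by 8.20.

J = (0.00, 0.00) ✓; JU at 79.90° ✓; |JU| = 25.90 ✓; ∠JUN = 128.0° ✓; |UN| = 13.10 ✓; ∠UNG = 116.1° ✓; |NG| = 21.70 ✓; ∠(NG, GA) = 90.00° ✓; |GA| = 14.40 ✓; ∠GAF = 36.00° ✓; |AF| = 28.70 ✓; ∠AFZ = 52.00° ✓; |FZ| = 21.50 ✓; ∠FZM = 147.2° ✓; |ZM| = 32.50 ✗.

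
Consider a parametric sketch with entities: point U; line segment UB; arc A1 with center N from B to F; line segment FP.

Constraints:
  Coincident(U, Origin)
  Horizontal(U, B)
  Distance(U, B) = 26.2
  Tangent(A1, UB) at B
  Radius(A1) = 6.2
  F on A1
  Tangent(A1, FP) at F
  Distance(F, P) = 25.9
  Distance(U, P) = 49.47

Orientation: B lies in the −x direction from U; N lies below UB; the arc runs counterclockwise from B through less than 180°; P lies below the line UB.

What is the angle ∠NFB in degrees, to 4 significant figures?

54.09°

Checks: |NF| = 6.200 ✓; ∠(NF, FP) = 90.00° ✓; |FP| = 25.90 ✓; |UP| = 49.47 ✓.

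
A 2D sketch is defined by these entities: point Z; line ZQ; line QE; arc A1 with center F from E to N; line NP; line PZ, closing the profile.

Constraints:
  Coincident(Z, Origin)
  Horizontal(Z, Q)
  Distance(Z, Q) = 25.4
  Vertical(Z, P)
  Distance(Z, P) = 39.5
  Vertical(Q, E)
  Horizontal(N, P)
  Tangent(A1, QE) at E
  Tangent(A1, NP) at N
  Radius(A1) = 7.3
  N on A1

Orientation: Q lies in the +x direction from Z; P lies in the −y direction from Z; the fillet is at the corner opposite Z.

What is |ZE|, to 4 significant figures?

41.01

Z is at the origin; ZQ is horizontal with |ZQ| = 25.4 and Q on the +x side, so Q = (25.40, 0.000). ZP is vertical with |ZP| = 39.5 and P on the −y side, so P = (0.000, -39.50). The virtual corner opposite Z is at (25.40, -39.50). Since A1 is tangent to QE there, FE ⟂ QE and since A1 is tangent to NP there, FN ⟂ NP, with radius 7.3, so the center F sits 7.3 in from both sides at F = (18.10, -32.20). That places the tangent points at E = (25.40, -32.20) on QE and N = (18.10, -39.50) on NP. Then |ZE| = |E − Z| = 41.01.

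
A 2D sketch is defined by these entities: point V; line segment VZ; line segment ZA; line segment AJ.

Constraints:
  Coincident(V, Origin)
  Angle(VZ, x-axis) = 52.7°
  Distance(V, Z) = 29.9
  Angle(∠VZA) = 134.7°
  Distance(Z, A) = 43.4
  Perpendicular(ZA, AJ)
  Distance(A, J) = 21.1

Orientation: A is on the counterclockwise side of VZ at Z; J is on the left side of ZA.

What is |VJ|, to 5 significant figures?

64.432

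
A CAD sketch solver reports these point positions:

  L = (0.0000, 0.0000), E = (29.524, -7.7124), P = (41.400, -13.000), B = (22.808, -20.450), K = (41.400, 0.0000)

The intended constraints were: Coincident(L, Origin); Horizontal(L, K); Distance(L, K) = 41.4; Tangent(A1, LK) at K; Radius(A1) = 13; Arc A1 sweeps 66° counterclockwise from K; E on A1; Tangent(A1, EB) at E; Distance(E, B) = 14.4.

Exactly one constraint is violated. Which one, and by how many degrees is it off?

Tangent(A1, EB) at E — off by 3.80°.

L = (0.00, 0.00) ✓; L.y = 0.00, K.y = 0.00 ✓; |LK| = 41.40 ✓; ∠(PK, KL) = 90.00° ✓; |PK| = 13.00 ✓; bearing(P→E) − bearing(P→K) = 66.00° ✓; |PE| = 13.00 ✓; ∠(PE, EB) = 93.80° ✗; |EB| = 14.40 ✓.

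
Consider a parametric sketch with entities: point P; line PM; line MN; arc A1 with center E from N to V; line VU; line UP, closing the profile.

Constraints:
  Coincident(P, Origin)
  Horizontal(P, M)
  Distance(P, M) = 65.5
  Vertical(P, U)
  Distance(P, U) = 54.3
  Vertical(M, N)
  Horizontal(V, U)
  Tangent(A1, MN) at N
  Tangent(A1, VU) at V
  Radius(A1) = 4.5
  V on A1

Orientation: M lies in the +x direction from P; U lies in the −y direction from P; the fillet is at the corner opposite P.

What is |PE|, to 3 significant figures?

78.7

P is at the origin; P and M share the same y with |PM| = 65.5 and M on the +x side, so M = (65.5, 0.00). PU is vertical with |PU| = 54.3 and U on the −y side, so U = (0.00, -54.3). The virtual corner opposite P is at (65.5, -54.3). A1 meets MN tangentially, so EN is at right angles to MN and the tangent condition forces EV to be normal to VU, with radius 4.5, so the center E sits 4.5 in from both sides at E = (61.0, -49.8). Then |PE| = |E − P| = 78.7.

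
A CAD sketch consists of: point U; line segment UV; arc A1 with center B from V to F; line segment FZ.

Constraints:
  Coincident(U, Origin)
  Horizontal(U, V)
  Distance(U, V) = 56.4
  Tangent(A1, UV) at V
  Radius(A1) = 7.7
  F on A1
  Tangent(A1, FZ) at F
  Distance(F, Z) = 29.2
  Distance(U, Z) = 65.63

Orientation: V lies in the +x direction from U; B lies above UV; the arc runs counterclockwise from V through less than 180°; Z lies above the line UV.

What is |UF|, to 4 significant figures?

64.47

Checks: |BF| = 7.700 ✓; ∠(BF, FZ) = 90.00° ✓; |FZ| = 29.20 ✓; |UZ| = 65.63 ✓.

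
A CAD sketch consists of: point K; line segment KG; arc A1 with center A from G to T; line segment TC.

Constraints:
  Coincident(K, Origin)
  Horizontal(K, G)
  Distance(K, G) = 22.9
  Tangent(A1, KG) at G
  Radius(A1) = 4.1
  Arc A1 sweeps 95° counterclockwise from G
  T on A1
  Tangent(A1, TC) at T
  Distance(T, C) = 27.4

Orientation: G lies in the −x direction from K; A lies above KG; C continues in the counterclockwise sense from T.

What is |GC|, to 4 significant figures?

31.80

On A1, G sits at bearing -90° from A; a 95° counterclockwise sweep puts T at bearing 5°, so T = A + 4.1·(cos 5°, sin 5°) = (-18.82, 4.457). A1 meets TC tangentially, so AT is at right angles to TC, so TC runs along (−sin 5°, cos 5°); with |TC| = 27.4, C = (-21.20, 31.75). Then |GC| = |C − G| = 31.80.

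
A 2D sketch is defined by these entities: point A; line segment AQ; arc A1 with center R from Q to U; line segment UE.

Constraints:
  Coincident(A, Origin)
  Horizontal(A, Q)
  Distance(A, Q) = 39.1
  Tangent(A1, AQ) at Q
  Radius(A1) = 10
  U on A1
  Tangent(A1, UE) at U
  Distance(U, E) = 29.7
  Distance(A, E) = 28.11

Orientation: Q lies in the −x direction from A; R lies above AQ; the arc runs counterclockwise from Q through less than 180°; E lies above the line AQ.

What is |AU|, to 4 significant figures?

31.82

Checks: |RU| = 10.00 ✓; ∠(RU, UE) = 90.00° ✓; |UE| = 29.70 ✓; |AE| = 28.11 ✓.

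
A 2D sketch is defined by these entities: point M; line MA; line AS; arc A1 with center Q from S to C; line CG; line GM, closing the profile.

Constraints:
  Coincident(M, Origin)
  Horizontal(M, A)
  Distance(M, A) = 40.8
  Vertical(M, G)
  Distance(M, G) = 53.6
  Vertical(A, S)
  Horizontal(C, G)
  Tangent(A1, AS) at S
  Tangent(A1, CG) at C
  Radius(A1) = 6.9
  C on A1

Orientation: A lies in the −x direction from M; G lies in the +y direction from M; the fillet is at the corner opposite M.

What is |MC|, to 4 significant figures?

63.42

M is at the origin; M and A share the same y with |MA| = 40.8 and A on the −x side, so A = (-40.80, 0.000). MG is vertical with |MG| = 53.6 and G on the +y side, so G = (0.000, 53.60). The virtual corner opposite M is at (-40.80, 53.60). The tangent condition forces QS to be normal to AS and A1 meets CG tangentially, so QC is at right angles to CG, with radius 6.9, so the center Q sits 6.9 in from both sides at Q = (-33.90, 46.70). That places the tangent points at S = (-40.80, 46.70) on AS and C = (-33.90, 53.60) on CG. Then |MC| = |C − M| = 63.42.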